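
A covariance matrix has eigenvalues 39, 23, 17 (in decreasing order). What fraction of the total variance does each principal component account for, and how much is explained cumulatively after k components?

Step 1 — total variance = trace(Sigma) = Σ λ_i = 39 + 23 + 17 = 79.

Step 2 — fraction explained by component i = λ_i / Σ λ:
  PC1: 39/79 = 0.4937
  PC2: 23/79 = 0.2911
  PC3: 17/79 = 0.2152

Step 3 — cumulative fraction after k components = (λ_1 + ... + λ_k) / Σ λ:
  k = 1: 39/79 = 0.4937
  k = 2: (39 + 23)/79 = 62/79 = 0.7848
  k = 3: (39 + 23 + 17)/79 = 79/79 = 1

Summary (fraction, with percent):

explained: PC1 0.4937 (49.37%), PC2 0.2911 (29.11%), PC3 0.2152 (21.52%);  cumulative: 0.4937, 0.7848, 1


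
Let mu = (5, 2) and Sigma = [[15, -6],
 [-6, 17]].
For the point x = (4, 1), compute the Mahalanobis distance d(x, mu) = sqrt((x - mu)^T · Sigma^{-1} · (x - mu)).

Step 1 — centre the observation: (x - mu) = (-1, -1).

Step 2 — invert Sigma. det(Sigma) = 15·17 - (-6)² = 219.
  Sigma^{-1} = (1/det) · [[d, -b], [-b, a]] = [[0.0776, 0.0274],
 [0.0274, 0.0685]].

Step 3 — form the quadratic (x - mu)^T · Sigma^{-1} · (x - mu):
  Sigma^{-1} · (x - mu) = (-0.105, -0.0959).
  (x - mu)^T · [Sigma^{-1} · (x - mu)] = (-1)·(-0.105) + (-1)·(-0.0959) = 0.2009.

Step 4 — take square root: d = √(0.2009) ≈ 0.4482.

d(x, mu) = √(0.2009) ≈ 0.4482


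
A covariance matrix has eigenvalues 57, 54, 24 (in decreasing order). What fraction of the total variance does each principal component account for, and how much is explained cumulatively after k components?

Step 1 — total variance = trace(Sigma) = Σ λ_i = 57 + 54 + 24 = 135.

Step 2 — fraction explained by component i = λ_i / Σ λ:
  PC1: 57/135 = 0.4222
  PC2: 54/135 = 0.4
  PC3: 24/135 = 0.1778

Step 3 — cumulative fraction after k components = (λ_1 + ... + λ_k) / Σ λ:
  k = 1: 57/135 = 0.4222
  k = 2: (57 + 54)/135 = 111/135 = 0.8222
  k = 3: (57 + 54 + 24)/135 = 135/135 = 1

Summary (fraction, with percent):

explained: PC1 0.4222 (42.22%), PC2 0.4 (40%), PC3 0.1778 (17.78%);  cumulative: 0.4222, 0.8222, 1


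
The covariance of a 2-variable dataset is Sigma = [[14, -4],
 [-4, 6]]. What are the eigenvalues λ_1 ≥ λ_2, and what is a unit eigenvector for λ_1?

Step 1 — characteristic polynomial of 2×2 Sigma:
  det(Sigma - λI) = λ² - trace · λ + det = 0.
  trace = 14 + 6 = 20, det = 14·6 - (-4)² = 68.
Step 2 — discriminant:
  Δ = trace² - 4·det = 400 - 272 = 128.
Step 3 — eigenvalues:
  λ = (trace ± √Δ)/2 = (20 ± 11.3137)/2,
  λ_1 = 15.6569,  λ_2 = 4.3431.

Step 4 — unit eigenvector for λ_1: solve (Sigma - λ_1 I)v = 0. First row:
  (14 - 15.6569)·v_x + (-4)·v_y = 0, i.e. (-1.6569)·v_x + (-4)·v_y = 0,
  so v ∝ (b, λ_1 - a) = (-4, 1.6569); multiply by -1 so the first entry is positive: u = (4, -1.6569).
  ||u|| = √((4)² + (-1.6569)²) = √(18.7452) ≈ 4.3296,
  v_1 = u/||u|| ≈ (0.9239, -0.3827) (||v_1|| = 1).

λ_1 = 15.6569,  λ_2 = 4.3431;  v_1 ≈ (0.9239, -0.3827)


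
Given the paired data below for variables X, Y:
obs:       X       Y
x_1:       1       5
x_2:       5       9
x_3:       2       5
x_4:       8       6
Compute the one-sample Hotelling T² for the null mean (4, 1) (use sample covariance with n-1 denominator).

Step 1 — sample mean vector:
  mean(X) = (1 + 5 + 2 + 8) / 4 = 16/4 = 4
  mean(Y) = (5 + 9 + 5 + 6) / 4 = 25/4 = 6.25
  x̄ = (4, 6.25),  deviation x̄ - mu_0 = (4, 6.25) - (4, 1) = (0, 5.25).

Step 2 — sample covariance matrix, S[i,j] = (1/(n-1)) · Σ_k (x_{k,i} - mean_i) · (x_{k,j} - mean_j), divisor n-1 = 3:
  S[X,X] = ((-3)·(-3) + (1)·(1) + (-2)·(-2) + (4)·(4)) / 3 = 30/3 = 10
  S[X,Y] = ((-3)·(-1.25) + (1)·(2.75) + (-2)·(-1.25) + (4)·(-0.25)) / 3 = 8/3 = 2.6667
  S[Y,Y] = ((-1.25)·(-1.25) + (2.75)·(2.75) + (-1.25)·(-1.25) + (-0.25)·(-0.25)) / 3 = 10.75/3 = 3.5833
  S = [[10, 2.6667],
 [2.6667, 3.5833]].

Step 3 — invert S. det(S) = 10·3.5833 - (2.6667)² = 28.7222.
  S^{-1} = (1/det) · [[d, -b], [-b, a]] = [[0.1248, -0.0928],
 [-0.0928, 0.3482]].

Step 4 — quadratic form (x̄ - mu_0)^T · S^{-1} · (x̄ - mu_0):
  S^{-1} · (x̄ - mu_0) = (-0.4874, 1.8279),
  (x̄ - mu_0)^T · [...] = (0)·(-0.4874) + (5.25)·(1.8279) = 9.5962.

Step 5 — scale by n: T² = 4 · 9.5962 = 38.3849.

T² ≈ 38.3849


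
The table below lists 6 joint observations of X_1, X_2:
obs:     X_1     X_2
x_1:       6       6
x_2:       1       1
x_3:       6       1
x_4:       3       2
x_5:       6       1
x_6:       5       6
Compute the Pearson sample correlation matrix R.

Step 1 — column means:
  mean(X_1) = (6 + 1 + 6 + 3 + 6 + 5) / 6 = 27/6 = 4.5
  mean(X_2) = (6 + 1 + 1 + 2 + 1 + 6) / 6 = 17/6 = 2.8333

Step 2 — sample variances and covariances s[i,j] = (1/(n-1)) · Σ_k (x_{k,i} - mean_i) · (x_{k,j} - mean_j), with n-1 = 5:
  s[X_1,X_1] = ((1.5)·(1.5) + (-3.5)·(-3.5) + (1.5)·(1.5) + (-1.5)·(-1.5) + (1.5)·(1.5) + (0.5)·(0.5)) / 5 = 21.5/5 = 4.3
  s[X_1,X_2] = ((1.5)·(3.1667) + (-3.5)·(-1.8333) + (1.5)·(-1.8333) + (-1.5)·(-0.8333) + (1.5)·(-1.8333) + (0.5)·(3.1667)) / 5 = 8.5/5 = 1.7
  s[X_2,X_2] = ((3.1667)·(3.1667) + (-1.8333)·(-1.8333) + (-1.8333)·(-1.8333) + (-0.8333)·(-0.8333) + (-1.8333)·(-1.8333) + (3.1667)·(3.1667)) / 5 = 30.8333/5 = 6.1667
  Sample standard deviations s_i = √(s[i,i]):
  s(X_1) = √(4.3) = 2.0736
  s(X_2) = √(6.1667) = 2.4833

Step 3 — r_{ij} = s_{ij} / (s_i · s_j):
  r[X_1,X_1] = 1 (diagonal).
  r[X_1,X_2] = 1.7 / (2.0736 · 2.4833) = 1.7 / 5.1494 = 0.3301
  r[X_2,X_2] = 1 (diagonal).

R is symmetric with unit diagonal. Assembling:

R = [[1, 0.3301],
 [0.3301, 1]]


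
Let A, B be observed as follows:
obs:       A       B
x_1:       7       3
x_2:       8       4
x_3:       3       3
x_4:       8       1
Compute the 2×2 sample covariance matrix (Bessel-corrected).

Step 1 — column means:
  mean(A) = (7 + 8 + 3 + 8) / 4 = 26/4 = 6.5
  mean(B) = (3 + 4 + 3 + 1) / 4 = 11/4 = 2.75

Step 2 — sample covariance S[i,j] = (1/(n-1)) · Σ_k (x_{k,i} - mean_i) · (x_{k,j} - mean_j), with n-1 = 3.
  S[A,A] = ((0.5)·(0.5) + (1.5)·(1.5) + (-3.5)·(-3.5) + (1.5)·(1.5)) / 3 = 17/3 = 5.6667
  S[A,B] = ((0.5)·(0.25) + (1.5)·(1.25) + (-3.5)·(0.25) + (1.5)·(-1.75)) / 3 = -1.5/3 = -0.5
  S[B,B] = ((0.25)·(0.25) + (1.25)·(1.25) + (0.25)·(0.25) + (-1.75)·(-1.75)) / 3 = 4.75/3 = 1.5833

S is symmetric (S[j,i] = S[i,j]). Assembling:

S = [[5.6667, -0.5],
 [-0.5, 1.5833]]


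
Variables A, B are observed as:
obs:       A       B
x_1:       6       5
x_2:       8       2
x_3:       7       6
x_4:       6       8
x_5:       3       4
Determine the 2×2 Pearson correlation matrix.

Step 1 — column means:
  mean(A) = (6 + 8 + 7 + 6 + 3) / 5 = 30/5 = 6
  mean(B) = (5 + 2 + 6 + 8 + 4) / 5 = 25/5 = 5

Step 2 — sample variances and covariances s[i,j] = (1/(n-1)) · Σ_k (x_{k,i} - mean_i) · (x_{k,j} - mean_j), with n-1 = 4:
  s[A,A] = ((0)·(0) + (2)·(2) + (1)·(1) + (0)·(0) + (-3)·(-3)) / 4 = 14/4 = 3.5
  s[A,B] = ((0)·(0) + (2)·(-3) + (1)·(1) + (0)·(3) + (-3)·(-1)) / 4 = -2/4 = -0.5
  s[B,B] = ((0)·(0) + (-3)·(-3) + (1)·(1) + (3)·(3) + (-1)·(-1)) / 4 = 20/4 = 5
  Sample standard deviations s_i = √(s[i,i]):
  s(A) = √(3.5) = 1.8708
  s(B) = √(5) = 2.2361

Step 3 — r_{ij} = s_{ij} / (s_i · s_j):
  r[A,A] = 1 (diagonal).
  r[A,B] = -0.5 / (1.8708 · 2.2361) = -0.5 / 4.1833 = -0.1195
  r[B,B] = 1 (diagonal).

R is symmetric with unit diagonal. Assembling:

R = [[1, -0.1195],
 [-0.1195, 1]]


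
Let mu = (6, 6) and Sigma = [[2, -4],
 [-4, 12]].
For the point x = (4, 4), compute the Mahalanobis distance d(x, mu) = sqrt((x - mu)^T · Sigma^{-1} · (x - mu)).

Step 1 — centre the observation: (x - mu) = (-2, -2).

Step 2 — invert Sigma. det(Sigma) = 2·12 - (-4)² = 8.
  Sigma^{-1} = (1/det) · [[d, -b], [-b, a]] = [[1.5, 0.5],
 [0.5, 0.25]].

Step 3 — form the quadratic (x - mu)^T · Sigma^{-1} · (x - mu):
  Sigma^{-1} · (x - mu) = (-4, -1.5).
  (x - mu)^T · [Sigma^{-1} · (x - mu)] = (-2)·(-4) + (-2)·(-1.5) = 11.

Step 4 — take square root: d = √(11) ≈ 3.3166.

d(x, mu) = √(11) ≈ 3.3166


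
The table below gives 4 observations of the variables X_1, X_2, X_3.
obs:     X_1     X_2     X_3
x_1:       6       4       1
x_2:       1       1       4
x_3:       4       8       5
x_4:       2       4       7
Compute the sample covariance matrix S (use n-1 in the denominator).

Step 1 — column means:
  mean(X_1) = (6 + 1 + 4 + 2) / 4 = 13/4 = 3.25
  mean(X_2) = (4 + 1 + 8 + 4) / 4 = 17/4 = 4.25
  mean(X_3) = (1 + 4 + 5 + 7) / 4 = 17/4 = 4.25

Step 2 — sample covariance S[i,j] = (1/(n-1)) · Σ_k (x_{k,i} - mean_i) · (x_{k,j} - mean_j), with n-1 = 3.
  S[X_1,X_1] = ((2.75)·(2.75) + (-2.25)·(-2.25) + (0.75)·(0.75) + (-1.25)·(-1.25)) / 3 = 14.75/3 = 4.9167
  S[X_1,X_2] = ((2.75)·(-0.25) + (-2.25)·(-3.25) + (0.75)·(3.75) + (-1.25)·(-0.25)) / 3 = 9.75/3 = 3.25
  S[X_1,X_3] = ((2.75)·(-3.25) + (-2.25)·(-0.25) + (0.75)·(0.75) + (-1.25)·(2.75)) / 3 = -11.25/3 = -3.75
  S[X_2,X_2] = ((-0.25)·(-0.25) + (-3.25)·(-3.25) + (3.75)·(3.75) + (-0.25)·(-0.25)) / 3 = 24.75/3 = 8.25
  S[X_2,X_3] = ((-0.25)·(-3.25) + (-3.25)·(-0.25) + (3.75)·(0.75) + (-0.25)·(2.75)) / 3 = 3.75/3 = 1.25
  S[X_3,X_3] = ((-3.25)·(-3.25) + (-0.25)·(-0.25) + (0.75)·(0.75) + (2.75)·(2.75)) / 3 = 18.75/3 = 6.25

S is symmetric (S[j,i] = S[i,j]). Assembling:

S = [[4.9167, 3.25, -3.75],
 [3.25, 8.25, 1.25],
 [-3.75, 1.25, 6.25]]


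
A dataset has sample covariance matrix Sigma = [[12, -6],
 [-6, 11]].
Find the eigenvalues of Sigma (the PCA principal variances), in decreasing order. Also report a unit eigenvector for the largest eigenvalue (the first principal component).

Step 1 — characteristic polynomial of 2×2 Sigma:
  det(Sigma - λI) = λ² - trace · λ + det = 0.
  trace = 12 + 11 = 23, det = 12·11 - (-6)² = 96.
Step 2 — discriminant:
  Δ = trace² - 4·det = 529 - 384 = 145.
Step 3 — eigenvalues:
  λ = (trace ± √Δ)/2 = (23 ± 12.0416)/2,
  λ_1 = 17.5208,  λ_2 = 5.4792.

Step 4 — unit eigenvector for λ_1: solve (Sigma - λ_1 I)v = 0. First row:
  (12 - 17.5208)·v_x + (-6)·v_y = 0, i.e. (-5.5208)·v_x + (-6)·v_y = 0,
  so v ∝ (b, λ_1 - a) = (-6, 5.5208); multiply by -1 so the first entry is positive: u = (6, -5.5208).
  ||u|| = √((6)² + (-5.5208)²) = √(66.4792) ≈ 8.1535,
  v_1 = u/||u|| ≈ (0.7359, -0.6771) (||v_1|| = 1).

λ_1 = 17.5208,  λ_2 = 5.4792;  v_1 ≈ (0.7359, -0.6771)


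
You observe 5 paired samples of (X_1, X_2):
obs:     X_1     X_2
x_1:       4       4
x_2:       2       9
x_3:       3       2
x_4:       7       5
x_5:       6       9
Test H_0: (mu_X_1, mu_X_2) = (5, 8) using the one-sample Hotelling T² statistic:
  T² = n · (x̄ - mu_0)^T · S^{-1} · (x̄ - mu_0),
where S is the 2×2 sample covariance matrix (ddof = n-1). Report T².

Step 1 — sample mean vector:
  mean(X_1) = (4 + 2 + 3 + 7 + 6) / 5 = 22/5 = 4.4
  mean(X_2) = (4 + 9 + 2 + 5 + 9) / 5 = 29/5 = 5.8
  x̄ = (4.4, 5.8),  deviation x̄ - mu_0 = (4.4, 5.8) - (5, 8) = (-0.6, -2.2).

Step 2 — sample covariance matrix, S[i,j] = (1/(n-1)) · Σ_k (x_{k,i} - mean_i) · (x_{k,j} - mean_j), divisor n-1 = 4:
  S[X_1,X_1] = ((-0.4)·(-0.4) + (-2.4)·(-2.4) + (-1.4)·(-1.4) + (2.6)·(2.6) + (1.6)·(1.6)) / 4 = 17.2/4 = 4.3
  S[X_1,X_2] = ((-0.4)·(-1.8) + (-2.4)·(3.2) + (-1.4)·(-3.8) + (2.6)·(-0.8) + (1.6)·(3.2)) / 4 = 1.4/4 = 0.35
  S[X_2,X_2] = ((-1.8)·(-1.8) + (3.2)·(3.2) + (-3.8)·(-3.8) + (-0.8)·(-0.8) + (3.2)·(3.2)) / 4 = 38.8/4 = 9.7
  S = [[4.3, 0.35],
 [0.35, 9.7]].

Step 3 — invert S. det(S) = 4.3·9.7 - (0.35)² = 41.5875.
  S^{-1} = (1/det) · [[d, -b], [-b, a]] = [[0.2332, -0.0084],
 [-0.0084, 0.1034]].

Step 4 — quadratic form (x̄ - mu_0)^T · S^{-1} · (x̄ - mu_0):
  S^{-1} · (x̄ - mu_0) = (-0.1214, -0.2224),
  (x̄ - mu_0)^T · [...] = (-0.6)·(-0.1214) + (-2.2)·(-0.2224) = 0.5622.

Step 5 — scale by n: T² = 5 · 0.5622 = 2.8109.

T² ≈ 2.8109


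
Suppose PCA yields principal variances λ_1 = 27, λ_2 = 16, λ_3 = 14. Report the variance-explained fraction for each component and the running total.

Step 1 — total variance = trace(Sigma) = Σ λ_i = 27 + 16 + 14 = 57.

Step 2 — fraction explained by component i = λ_i / Σ λ:
  PC1: 27/57 = 0.4737
  PC2: 16/57 = 0.2807
  PC3: 14/57 = 0.2456

Step 3 — cumulative fraction after k components = (λ_1 + ... + λ_k) / Σ λ:
  k = 1: 27/57 = 0.4737
  k = 2: (27 + 16)/57 = 43/57 = 0.7544
  k = 3: (27 + 16 + 14)/57 = 57/57 = 1

Summary (fraction, with percent):

explained: PC1 0.4737 (47.37%), PC2 0.2807 (28.07%), PC3 0.2456 (24.56%);  cumulative: 0.4737, 0.7544, 1


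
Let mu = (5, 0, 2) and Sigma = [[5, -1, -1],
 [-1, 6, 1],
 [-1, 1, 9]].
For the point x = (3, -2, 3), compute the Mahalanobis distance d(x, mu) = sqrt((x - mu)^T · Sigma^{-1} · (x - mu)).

Step 1 — centre the observation: (x - mu) = (-2, -2, 1).

Step 2 — invert Sigma (cofactor / det for 3×3, or solve directly):
  Sigma^{-1} = [[0.2103, 0.0317, 0.0198],
 [0.0317, 0.1746, -0.0159],
 [0.0198, -0.0159, 0.1151]].

Step 3 — form the quadratic (x - mu)^T · Sigma^{-1} · (x - mu):
  Sigma^{-1} · (x - mu) = (-0.4643, -0.4286, 0.1071).
  (x - mu)^T · [Sigma^{-1} · (x - mu)] = (-2)·(-0.4643) + (-2)·(-0.4286) + (1)·(0.1071) = 1.8929.

Step 4 — take square root: d = √(1.8929) ≈ 1.3758.

d(x, mu) = √(1.8929) ≈ 1.3758


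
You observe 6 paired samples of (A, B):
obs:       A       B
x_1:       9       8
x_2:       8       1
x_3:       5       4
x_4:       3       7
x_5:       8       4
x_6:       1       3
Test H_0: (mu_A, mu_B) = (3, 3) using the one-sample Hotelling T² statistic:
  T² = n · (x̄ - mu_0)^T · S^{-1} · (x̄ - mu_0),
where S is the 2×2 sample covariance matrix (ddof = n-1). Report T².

Step 1 — sample mean vector:
  mean(A) = (9 + 8 + 5 + 3 + 8 + 1) / 6 = 34/6 = 5.6667
  mean(B) = (8 + 1 + 4 + 7 + 4 + 3) / 6 = 27/6 = 4.5
  x̄ = (5.6667, 4.5),  deviation x̄ - mu_0 = (5.6667, 4.5) - (3, 3) = (2.6667, 1.5).

Step 2 — sample covariance matrix, S[i,j] = (1/(n-1)) · Σ_k (x_{k,i} - mean_i) · (x_{k,j} - mean_j), divisor n-1 = 5:
  S[A,A] = ((3.3333)·(3.3333) + (2.3333)·(2.3333) + (-0.6667)·(-0.6667) + (-2.6667)·(-2.6667) + (2.3333)·(2.3333) + (-4.6667)·(-4.6667)) / 5 = 51.3333/5 = 10.2667
  S[A,B] = ((3.3333)·(3.5) + (2.3333)·(-3.5) + (-0.6667)·(-0.5) + (-2.6667)·(2.5) + (2.3333)·(-0.5) + (-4.6667)·(-1.5)) / 5 = 3/5 = 0.6
  S[B,B] = ((3.5)·(3.5) + (-3.5)·(-3.5) + (-0.5)·(-0.5) + (2.5)·(2.5) + (-0.5)·(-0.5) + (-1.5)·(-1.5)) / 5 = 33.5/5 = 6.7
  S = [[10.2667, 0.6],
 [0.6, 6.7]].

Step 3 — invert S. det(S) = 10.2667·6.7 - (0.6)² = 68.4267.
  S^{-1} = (1/det) · [[d, -b], [-b, a]] = [[0.0979, -0.0088],
 [-0.0088, 0.15]].

Step 4 — quadratic form (x̄ - mu_0)^T · S^{-1} · (x̄ - mu_0):
  S^{-1} · (x̄ - mu_0) = (0.248, 0.2017),
  (x̄ - mu_0)^T · [...] = (2.6667)·(0.248) + (1.5)·(0.2017) = 0.9637.

Step 5 — scale by n: T² = 6 · 0.9637 = 5.7823.

T² ≈ 5.7823


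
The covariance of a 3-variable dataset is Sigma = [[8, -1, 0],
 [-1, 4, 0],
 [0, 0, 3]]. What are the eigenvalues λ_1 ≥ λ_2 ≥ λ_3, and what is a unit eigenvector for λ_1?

Step 1 — characteristic polynomial p(λ) = det(λI - Sigma) = λ³ - tr·λ² + c_1·λ - det, where tr = trace, c_1 = sum of the principal 2×2 minors, det = det(Sigma):
  tr = 8 + 4 + 3 = 15,
  c_1 = (8·4 - (-1)²) + (8·3 - (0)²) + (4·3 - (0)²) = 31 + 24 + 12 = 67,
  det = 8·(4·3 - (0)²) - (-1)·((-1)·3 - (0)·(0)) + (0)·((-1)·(0) - 4·(0)) = 8·(12) - (-1)·(-3) + (0)·(0) = 93.
  So p(λ) = λ³ - 15λ² + 67λ - 93.
Step 2 — look for an integer root (rational root theorem: any rational root is an integer divisor of 93). Testing λ = 3:
  p(3) = 27 - 135 + 201 - 93 = 0  ✓
  Dividing out (λ - 3): p(λ) = (λ - 3)(λ² - 12λ + 31).
Step 3 — remaining eigenvalues from the quadratic λ² - 12λ + 31 = 0:
  Δ = 12² - 4·31 = 144 - 124 = 20,  λ = (12 ± √20)/2 = (12 ± 4.4721)/2 ≈ 8.2361 or 3.7639.
  Sorted: λ_1 = 8.2361,  λ_2 = 3.7639,  λ_3 = 3  (check: sum = 15 = tr ✓).

Step 4 — unit eigenvector for λ_1 ≈ 8.2361: v spans the null space of (Sigma - λ_1 I), whose rows are
  r_1 = (-0.2361, -1, 0),  r_2 = (-1, -4.2361, 0),  r_3 = (0, 0, -5.2361).
  v is orthogonal to every row, so take v ∝ r_1 × r_3 = ((-1)·(-5.2361) - (0)·(0), (0)·(0) - (-0.2361)·(-5.2361), (-0.2361)·(0) - (-1)·(0)) ≈ (5.2361, -1.2361, 0).
  Let u = (5.2361, -1.2361, 0).
  ||u|| = √((5.2361)² + (-1.2361)² + (0)²) = √(28.9443) ≈ 5.38,  v_1 = u/||u|| ≈ (0.9732, -0.2298, 0) (||v_1|| = 1).

λ_1 = 8.2361,  λ_2 = 3.7639,  λ_3 = 3;  v_1 ≈ (0.9732, -0.2298, 0)


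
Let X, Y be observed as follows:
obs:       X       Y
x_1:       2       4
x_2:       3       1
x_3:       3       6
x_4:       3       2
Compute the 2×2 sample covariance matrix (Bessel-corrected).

Step 1 — column means:
  mean(X) = (2 + 3 + 3 + 3) / 4 = 11/4 = 2.75
  mean(Y) = (4 + 1 + 6 + 2) / 4 = 13/4 = 3.25

Step 2 — sample covariance S[i,j] = (1/(n-1)) · Σ_k (x_{k,i} - mean_i) · (x_{k,j} - mean_j), with n-1 = 3.
  S[X,X] = ((-0.75)·(-0.75) + (0.25)·(0.25) + (0.25)·(0.25) + (0.25)·(0.25)) / 3 = 0.75/3 = 0.25
  S[X,Y] = ((-0.75)·(0.75) + (0.25)·(-2.25) + (0.25)·(2.75) + (0.25)·(-1.25)) / 3 = -0.75/3 = -0.25
  S[Y,Y] = ((0.75)·(0.75) + (-2.25)·(-2.25) + (2.75)·(2.75) + (-1.25)·(-1.25)) / 3 = 14.75/3 = 4.9167

S is symmetric (S[j,i] = S[i,j]). Assembling:

S = [[0.25, -0.25],
 [-0.25, 4.9167]]


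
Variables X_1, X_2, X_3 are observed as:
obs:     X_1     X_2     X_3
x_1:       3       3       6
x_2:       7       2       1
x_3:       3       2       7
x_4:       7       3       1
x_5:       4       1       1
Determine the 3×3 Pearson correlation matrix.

Step 1 — column means:
  mean(X_1) = (3 + 7 + 3 + 7 + 4) / 5 = 24/5 = 4.8
  mean(X_2) = (3 + 2 + 2 + 3 + 1) / 5 = 11/5 = 2.2
  mean(X_3) = (6 + 1 + 7 + 1 + 1) / 5 = 16/5 = 3.2

Step 2 — sample variances and covariances s[i,j] = (1/(n-1)) · Σ_k (x_{k,i} - mean_i) · (x_{k,j} - mean_j), with n-1 = 4:
  s[X_1,X_1] = ((-1.8)·(-1.8) + (2.2)·(2.2) + (-1.8)·(-1.8) + (2.2)·(2.2) + (-0.8)·(-0.8)) / 4 = 16.8/4 = 4.2
  s[X_1,X_2] = ((-1.8)·(0.8) + (2.2)·(-0.2) + (-1.8)·(-0.2) + (2.2)·(0.8) + (-0.8)·(-1.2)) / 4 = 1.2/4 = 0.3
  s[X_1,X_3] = ((-1.8)·(2.8) + (2.2)·(-2.2) + (-1.8)·(3.8) + (2.2)·(-2.2) + (-0.8)·(-2.2)) / 4 = -19.8/4 = -4.95
  s[X_2,X_2] = ((0.8)·(0.8) + (-0.2)·(-0.2) + (-0.2)·(-0.2) + (0.8)·(0.8) + (-1.2)·(-1.2)) / 4 = 2.8/4 = 0.7
  s[X_2,X_3] = ((0.8)·(2.8) + (-0.2)·(-2.2) + (-0.2)·(3.8) + (0.8)·(-2.2) + (-1.2)·(-2.2)) / 4 = 2.8/4 = 0.7
  s[X_3,X_3] = ((2.8)·(2.8) + (-2.2)·(-2.2) + (3.8)·(3.8) + (-2.2)·(-2.2) + (-2.2)·(-2.2)) / 4 = 36.8/4 = 9.2
  Sample standard deviations s_i = √(s[i,i]):
  s(X_1) = √(4.2) = 2.0494
  s(X_2) = √(0.7) = 0.8367
  s(X_3) = √(9.2) = 3.0332

Step 3 — r_{ij} = s_{ij} / (s_i · s_j):
  r[X_1,X_1] = 1 (diagonal).
  r[X_1,X_2] = 0.3 / (2.0494 · 0.8367) = 0.3 / 1.7146 = 0.175
  r[X_1,X_3] = -4.95 / (2.0494 · 3.0332) = -4.95 / 6.2161 = -0.7963
  r[X_2,X_2] = 1 (diagonal).
  r[X_2,X_3] = 0.7 / (0.8367 · 3.0332) = 0.7 / 2.5377 = 0.2758
  r[X_3,X_3] = 1 (diagonal).

R is symmetric with unit diagonal. Assembling:

R = [[1, 0.175, -0.7963],
 [0.175, 1, 0.2758],
 [-0.7963, 0.2758, 1]]


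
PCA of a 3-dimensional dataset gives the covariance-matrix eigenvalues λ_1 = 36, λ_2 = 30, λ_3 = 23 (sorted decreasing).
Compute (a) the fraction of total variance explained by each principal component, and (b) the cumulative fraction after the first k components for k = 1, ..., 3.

Step 1 — total variance = trace(Sigma) = Σ λ_i = 36 + 30 + 23 = 89.

Step 2 — fraction explained by component i = λ_i / Σ λ:
  PC1: 36/89 = 0.4045
  PC2: 30/89 = 0.3371
  PC3: 23/89 = 0.2584

Step 3 — cumulative fraction after k components = (λ_1 + ... + λ_k) / Σ λ:
  k = 1: 36/89 = 0.4045
  k = 2: (36 + 30)/89 = 66/89 = 0.7416
  k = 3: (36 + 30 + 23)/89 = 89/89 = 1

Summary (fraction, with percent):

explained: PC1 0.4045 (40.45%), PC2 0.3371 (33.71%), PC3 0.2584 (25.84%);  cumulative: 0.4045, 0.7416, 1


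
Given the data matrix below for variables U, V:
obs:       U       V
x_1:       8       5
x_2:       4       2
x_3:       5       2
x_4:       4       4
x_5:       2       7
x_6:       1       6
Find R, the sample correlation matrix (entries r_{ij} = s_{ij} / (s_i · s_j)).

Step 1 — column means:
  mean(U) = (8 + 4 + 5 + 4 + 2 + 1) / 6 = 24/6 = 4
  mean(V) = (5 + 2 + 2 + 4 + 7 + 6) / 6 = 26/6 = 4.3333

Step 2 — sample variances and covariances s[i,j] = (1/(n-1)) · Σ_k (x_{k,i} - mean_i) · (x_{k,j} - mean_j), with n-1 = 5:
  s[U,U] = ((4)·(4) + (0)·(0) + (1)·(1) + (0)·(0) + (-2)·(-2) + (-3)·(-3)) / 5 = 30/5 = 6
  s[U,V] = ((4)·(0.6667) + (0)·(-2.3333) + (1)·(-2.3333) + (0)·(-0.3333) + (-2)·(2.6667) + (-3)·(1.6667)) / 5 = -10/5 = -2
  s[V,V] = ((0.6667)·(0.6667) + (-2.3333)·(-2.3333) + (-2.3333)·(-2.3333) + (-0.3333)·(-0.3333) + (2.6667)·(2.6667) + (1.6667)·(1.6667)) / 5 = 21.3333/5 = 4.2667
  Sample standard deviations s_i = √(s[i,i]):
  s(U) = √(6) = 2.4495
  s(V) = √(4.2667) = 2.0656

Step 3 — r_{ij} = s_{ij} / (s_i · s_j):
  r[U,U] = 1 (diagonal).
  r[U,V] = -2 / (2.4495 · 2.0656) = -2 / 5.0596 = -0.3953
  r[V,V] = 1 (diagonal).

R is symmetric with unit diagonal. Assembling:

R = [[1, -0.3953],
 [-0.3953, 1]]


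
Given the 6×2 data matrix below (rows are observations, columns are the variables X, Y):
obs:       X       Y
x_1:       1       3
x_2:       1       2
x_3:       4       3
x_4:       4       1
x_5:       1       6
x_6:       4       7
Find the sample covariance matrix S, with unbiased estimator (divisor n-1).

Step 1 — column means:
  mean(X) = (1 + 1 + 4 + 4 + 1 + 4) / 6 = 15/6 = 2.5
  mean(Y) = (3 + 2 + 3 + 1 + 6 + 7) / 6 = 22/6 = 3.6667

Step 2 — sample covariance S[i,j] = (1/(n-1)) · Σ_k (x_{k,i} - mean_i) · (x_{k,j} - mean_j), with n-1 = 5.
  S[X,X] = ((-1.5)·(-1.5) + (-1.5)·(-1.5) + (1.5)·(1.5) + (1.5)·(1.5) + (-1.5)·(-1.5) + (1.5)·(1.5)) / 5 = 13.5/5 = 2.7
  S[X,Y] = ((-1.5)·(-0.6667) + (-1.5)·(-1.6667) + (1.5)·(-0.6667) + (1.5)·(-2.6667) + (-1.5)·(2.3333) + (1.5)·(3.3333)) / 5 = 0/5 = 0
  S[Y,Y] = ((-0.6667)·(-0.6667) + (-1.6667)·(-1.6667) + (-0.6667)·(-0.6667) + (-2.6667)·(-2.6667) + (2.3333)·(2.3333) + (3.3333)·(3.3333)) / 5 = 27.3333/5 = 5.4667

S is symmetric (S[j,i] = S[i,j]). Assembling:

S = [[2.7, 0],
 [0, 5.4667]]


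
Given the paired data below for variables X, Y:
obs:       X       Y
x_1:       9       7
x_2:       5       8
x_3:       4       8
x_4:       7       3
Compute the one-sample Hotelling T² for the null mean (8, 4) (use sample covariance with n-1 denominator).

Step 1 — sample mean vector:
  mean(X) = (9 + 5 + 4 + 7) / 4 = 25/4 = 6.25
  mean(Y) = (7 + 8 + 8 + 3) / 4 = 26/4 = 6.5
  x̄ = (6.25, 6.5),  deviation x̄ - mu_0 = (6.25, 6.5) - (8, 4) = (-1.75, 2.5).

Step 2 — sample covariance matrix, S[i,j] = (1/(n-1)) · Σ_k (x_{k,i} - mean_i) · (x_{k,j} - mean_j), divisor n-1 = 3:
  S[X,X] = ((2.75)·(2.75) + (-1.25)·(-1.25) + (-2.25)·(-2.25) + (0.75)·(0.75)) / 3 = 14.75/3 = 4.9167
  S[X,Y] = ((2.75)·(0.5) + (-1.25)·(1.5) + (-2.25)·(1.5) + (0.75)·(-3.5)) / 3 = -6.5/3 = -2.1667
  S[Y,Y] = ((0.5)·(0.5) + (1.5)·(1.5) + (1.5)·(1.5) + (-3.5)·(-3.5)) / 3 = 17/3 = 5.6667
  S = [[4.9167, -2.1667],
 [-2.1667, 5.6667]].

Step 3 — invert S. det(S) = 4.9167·5.6667 - (-2.1667)² = 23.1667.
  S^{-1} = (1/det) · [[d, -b], [-b, a]] = [[0.2446, 0.0935],
 [0.0935, 0.2122]].

Step 4 — quadratic form (x̄ - mu_0)^T · S^{-1} · (x̄ - mu_0):
  S^{-1} · (x̄ - mu_0) = (-0.1942, 0.3669),
  (x̄ - mu_0)^T · [...] = (-1.75)·(-0.1942) + (2.5)·(0.3669) = 1.2572.

Step 5 — scale by n: T² = 4 · 1.2572 = 5.0288.

T² ≈ 5.0288


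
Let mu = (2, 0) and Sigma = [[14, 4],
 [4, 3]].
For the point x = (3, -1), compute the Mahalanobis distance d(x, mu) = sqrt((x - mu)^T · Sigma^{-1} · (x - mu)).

Step 1 — centre the observation: (x - mu) = (1, -1).

Step 2 — invert Sigma. det(Sigma) = 14·3 - (4)² = 26.
  Sigma^{-1} = (1/det) · [[d, -b], [-b, a]] = [[0.1154, -0.1538],
 [-0.1538, 0.5385]].

Step 3 — form the quadratic (x - mu)^T · Sigma^{-1} · (x - mu):
  Sigma^{-1} · (x - mu) = (0.2692, -0.6923).
  (x - mu)^T · [Sigma^{-1} · (x - mu)] = (1)·(0.2692) + (-1)·(-0.6923) = 0.9615.

Step 4 — take square root: d = √(0.9615) ≈ 0.9806.

d(x, mu) = √(0.9615) ≈ 0.9806


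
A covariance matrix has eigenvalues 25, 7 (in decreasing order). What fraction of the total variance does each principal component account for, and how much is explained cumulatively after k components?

Step 1 — total variance = trace(Sigma) = Σ λ_i = 25 + 7 = 32.

Step 2 — fraction explained by component i = λ_i / Σ λ:
  PC1: 25/32 = 0.7812
  PC2: 7/32 = 0.2188

Step 3 — cumulative fraction after k components = (λ_1 + ... + λ_k) / Σ λ:
  k = 1: 25/32 = 0.7812
  k = 2: (25 + 7)/32 = 32/32 = 1

Summary (fraction, with percent):

explained: PC1 0.7812 (78.12%), PC2 0.2188 (21.88%);  cumulative: 0.7812, 1


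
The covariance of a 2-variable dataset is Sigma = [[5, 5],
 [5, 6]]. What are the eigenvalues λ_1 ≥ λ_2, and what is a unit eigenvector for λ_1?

Step 1 — characteristic polynomial of 2×2 Sigma:
  det(Sigma - λI) = λ² - trace · λ + det = 0.
  trace = 5 + 6 = 11, det = 5·6 - (5)² = 5.
Step 2 — discriminant:
  Δ = trace² - 4·det = 121 - 20 = 101.
Step 3 — eigenvalues:
  λ = (trace ± √Δ)/2 = (11 ± 10.0499)/2,
  λ_1 = 10.5249,  λ_2 = 0.4751.

Step 4 — unit eigenvector for λ_1: solve (Sigma - λ_1 I)v = 0. First row:
  (5 - 10.5249)·v_x + (5)·v_y = 0, i.e. (-5.5249)·v_x + (5)·v_y = 0,
  so v ∝ (b, λ_1 - a) = (5, 5.5249) = u.
  ||u|| = √((5)² + (5.5249)²) = √(55.5249) ≈ 7.4515,
  v_1 = u/||u|| ≈ (0.671, 0.7415) (||v_1|| = 1).

λ_1 = 10.5249,  λ_2 = 0.4751;  v_1 ≈ (0.671, 0.7415)


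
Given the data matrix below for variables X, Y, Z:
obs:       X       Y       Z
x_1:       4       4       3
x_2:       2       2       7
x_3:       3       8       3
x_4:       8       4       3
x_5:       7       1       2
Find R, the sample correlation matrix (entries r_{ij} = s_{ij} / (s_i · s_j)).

Step 1 — column means:
  mean(X) = (4 + 2 + 3 + 8 + 7) / 5 = 24/5 = 4.8
  mean(Y) = (4 + 2 + 8 + 4 + 1) / 5 = 19/5 = 3.8
  mean(Z) = (3 + 7 + 3 + 3 + 2) / 5 = 18/5 = 3.6

Step 2 — sample variances and covariances s[i,j] = (1/(n-1)) · Σ_k (x_{k,i} - mean_i) · (x_{k,j} - mean_j), with n-1 = 4:
  s[X,X] = ((-0.8)·(-0.8) + (-2.8)·(-2.8) + (-1.8)·(-1.8) + (3.2)·(3.2) + (2.2)·(2.2)) / 4 = 26.8/4 = 6.7
  s[X,Y] = ((-0.8)·(0.2) + (-2.8)·(-1.8) + (-1.8)·(4.2) + (3.2)·(0.2) + (2.2)·(-2.8)) / 4 = -8.2/4 = -2.05
  s[X,Z] = ((-0.8)·(-0.6) + (-2.8)·(3.4) + (-1.8)·(-0.6) + (3.2)·(-0.6) + (2.2)·(-1.6)) / 4 = -13.4/4 = -3.35
  s[Y,Y] = ((0.2)·(0.2) + (-1.8)·(-1.8) + (4.2)·(4.2) + (0.2)·(0.2) + (-2.8)·(-2.8)) / 4 = 28.8/4 = 7.2
  s[Y,Z] = ((0.2)·(-0.6) + (-1.8)·(3.4) + (4.2)·(-0.6) + (0.2)·(-0.6) + (-2.8)·(-1.6)) / 4 = -4.4/4 = -1.1
  s[Z,Z] = ((-0.6)·(-0.6) + (3.4)·(3.4) + (-0.6)·(-0.6) + (-0.6)·(-0.6) + (-1.6)·(-1.6)) / 4 = 15.2/4 = 3.8
  Sample standard deviations s_i = √(s[i,i]):
  s(X) = √(6.7) = 2.5884
  s(Y) = √(7.2) = 2.6833
  s(Z) = √(3.8) = 1.9494

Step 3 — r_{ij} = s_{ij} / (s_i · s_j):
  r[X,X] = 1 (diagonal).
  r[X,Y] = -2.05 / (2.5884 · 2.6833) = -2.05 / 6.9455 = -0.2952
  r[X,Z] = -3.35 / (2.5884 · 1.9494) = -3.35 / 5.0458 = -0.6639
  r[Y,Y] = 1 (diagonal).
  r[Y,Z] = -1.1 / (2.6833 · 1.9494) = -1.1 / 5.2307 = -0.2103
  r[Z,Z] = 1 (diagonal).

R is symmetric with unit diagonal. Assembling:

R = [[1, -0.2952, -0.6639],
 [-0.2952, 1, -0.2103],
 [-0.6639, -0.2103, 1]]


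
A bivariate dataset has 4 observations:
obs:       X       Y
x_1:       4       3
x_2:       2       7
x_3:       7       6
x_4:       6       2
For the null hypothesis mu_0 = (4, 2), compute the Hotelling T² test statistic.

Step 1 — sample mean vector:
  mean(X) = (4 + 2 + 7 + 6) / 4 = 19/4 = 4.75
  mean(Y) = (3 + 7 + 6 + 2) / 4 = 18/4 = 4.5
  x̄ = (4.75, 4.5),  deviation x̄ - mu_0 = (4.75, 4.5) - (4, 2) = (0.75, 2.5).

Step 2 — sample covariance matrix, S[i,j] = (1/(n-1)) · Σ_k (x_{k,i} - mean_i) · (x_{k,j} - mean_j), divisor n-1 = 3:
  S[X,X] = ((-0.75)·(-0.75) + (-2.75)·(-2.75) + (2.25)·(2.25) + (1.25)·(1.25)) / 3 = 14.75/3 = 4.9167
  S[X,Y] = ((-0.75)·(-1.5) + (-2.75)·(2.5) + (2.25)·(1.5) + (1.25)·(-2.5)) / 3 = -5.5/3 = -1.8333
  S[Y,Y] = ((-1.5)·(-1.5) + (2.5)·(2.5) + (1.5)·(1.5) + (-2.5)·(-2.5)) / 3 = 17/3 = 5.6667
  S = [[4.9167, -1.8333],
 [-1.8333, 5.6667]].

Step 3 — invert S. det(S) = 4.9167·5.6667 - (-1.8333)² = 24.5.
  S^{-1} = (1/det) · [[d, -b], [-b, a]] = [[0.2313, 0.0748],
 [0.0748, 0.2007]].

Step 4 — quadratic form (x̄ - mu_0)^T · S^{-1} · (x̄ - mu_0):
  S^{-1} · (x̄ - mu_0) = (0.3605, 0.5578),
  (x̄ - mu_0)^T · [...] = (0.75)·(0.3605) + (2.5)·(0.5578) = 1.665.

Step 5 — scale by n: T² = 4 · 1.665 = 6.6599.

T² ≈ 6.6599


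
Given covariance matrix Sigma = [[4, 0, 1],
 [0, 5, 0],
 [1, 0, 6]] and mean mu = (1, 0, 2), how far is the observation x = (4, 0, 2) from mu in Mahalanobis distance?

Step 1 — centre the observation: (x - mu) = (3, 0, 0).

Step 2 — invert Sigma (cofactor / det for 3×3, or solve directly):
  Sigma^{-1} = [[0.2609, 0, -0.0435],
 [0, 0.2, 0],
 [-0.0435, 0, 0.1739]].

Step 3 — form the quadratic (x - mu)^T · Sigma^{-1} · (x - mu):
  Sigma^{-1} · (x - mu) = (0.7826, 0, -0.1304).
  (x - mu)^T · [Sigma^{-1} · (x - mu)] = (3)·(0.7826) + (0)·(0) + (0)·(-0.1304) = 2.3478.

Step 4 — take square root: d = √(2.3478) ≈ 1.5323.

d(x, mu) = √(2.3478) ≈ 1.5323


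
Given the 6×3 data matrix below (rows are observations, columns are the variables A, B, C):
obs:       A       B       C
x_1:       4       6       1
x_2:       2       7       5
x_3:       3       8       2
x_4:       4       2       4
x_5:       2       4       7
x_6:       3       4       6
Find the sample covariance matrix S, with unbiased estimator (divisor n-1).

Step 1 — column means:
  mean(A) = (4 + 2 + 3 + 4 + 2 + 3) / 6 = 18/6 = 3
  mean(B) = (6 + 7 + 8 + 2 + 4 + 4) / 6 = 31/6 = 5.1667
  mean(C) = (1 + 5 + 2 + 4 + 7 + 6) / 6 = 25/6 = 4.1667

Step 2 — sample covariance S[i,j] = (1/(n-1)) · Σ_k (x_{k,i} - mean_i) · (x_{k,j} - mean_j), with n-1 = 5.
  S[A,A] = ((1)·(1) + (-1)·(-1) + (0)·(0) + (1)·(1) + (-1)·(-1) + (0)·(0)) / 5 = 4/5 = 0.8
  S[A,B] = ((1)·(0.8333) + (-1)·(1.8333) + (0)·(2.8333) + (1)·(-3.1667) + (-1)·(-1.1667) + (0)·(-1.1667)) / 5 = -3/5 = -0.6
  S[A,C] = ((1)·(-3.1667) + (-1)·(0.8333) + (0)·(-2.1667) + (1)·(-0.1667) + (-1)·(2.8333) + (0)·(1.8333)) / 5 = -7/5 = -1.4
  S[B,B] = ((0.8333)·(0.8333) + (1.8333)·(1.8333) + (2.8333)·(2.8333) + (-3.1667)·(-3.1667) + (-1.1667)·(-1.1667) + (-1.1667)·(-1.1667)) / 5 = 24.8333/5 = 4.9667
  S[B,C] = ((0.8333)·(-3.1667) + (1.8333)·(0.8333) + (2.8333)·(-2.1667) + (-3.1667)·(-0.1667) + (-1.1667)·(2.8333) + (-1.1667)·(1.8333)) / 5 = -12.1667/5 = -2.4333
  S[C,C] = ((-3.1667)·(-3.1667) + (0.8333)·(0.8333) + (-2.1667)·(-2.1667) + (-0.1667)·(-0.1667) + (2.8333)·(2.8333) + (1.8333)·(1.8333)) / 5 = 26.8333/5 = 5.3667

S is symmetric (S[j,i] = S[i,j]). Assembling:

S = [[0.8, -0.6, -1.4],
 [-0.6, 4.9667, -2.4333],
 [-1.4, -2.4333, 5.3667]]


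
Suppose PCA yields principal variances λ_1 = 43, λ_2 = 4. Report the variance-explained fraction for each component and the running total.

Step 1 — total variance = trace(Sigma) = Σ λ_i = 43 + 4 = 47.

Step 2 — fraction explained by component i = λ_i / Σ λ:
  PC1: 43/47 = 0.9149
  PC2: 4/47 = 0.0851

Step 3 — cumulative fraction after k components = (λ_1 + ... + λ_k) / Σ λ:
  k = 1: 43/47 = 0.9149
  k = 2: (43 + 4)/47 = 47/47 = 1

Summary (fraction, with percent):

explained: PC1 0.9149 (91.49%), PC2 0.0851 (8.51%);  cumulative: 0.9149, 1


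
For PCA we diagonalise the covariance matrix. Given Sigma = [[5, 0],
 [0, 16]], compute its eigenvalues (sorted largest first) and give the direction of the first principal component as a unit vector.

Step 1 — characteristic polynomial of 2×2 Sigma:
  det(Sigma - λI) = λ² - trace · λ + det = 0.
  trace = 5 + 16 = 21, det = 5·16 - (0)² = 80.
Step 2 — discriminant:
  Δ = trace² - 4·det = 441 - 320 = 121.
Step 3 — eigenvalues:
  λ = (trace ± √Δ)/2 = (21 ± 11)/2,
  λ_1 = 16,  λ_2 = 5.

Step 4 — unit eigenvector for λ_1: Sigma is diagonal, so its eigenvectors are the coordinate axes. λ_1 = 16 is the diagonal entry on the second coordinate axis, hence
  v_1 = (0, 1) (||v_1|| = 1).

λ_1 = 16,  λ_2 = 5;  v_1 ≈ (0, 1)


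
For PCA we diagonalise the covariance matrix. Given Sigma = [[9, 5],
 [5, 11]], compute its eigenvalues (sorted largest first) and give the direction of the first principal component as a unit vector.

Step 1 — characteristic polynomial of 2×2 Sigma:
  det(Sigma - λI) = λ² - trace · λ + det = 0.
  trace = 9 + 11 = 20, det = 9·11 - (5)² = 74.
Step 2 — discriminant:
  Δ = trace² - 4·det = 400 - 296 = 104.
Step 3 — eigenvalues:
  λ = (trace ± √Δ)/2 = (20 ± 10.198)/2,
  λ_1 = 15.099,  λ_2 = 4.901.

Step 4 — unit eigenvector for λ_1: solve (Sigma - λ_1 I)v = 0. First row:
  (9 - 15.099)·v_x + (5)·v_y = 0, i.e. (-6.099)·v_x + (5)·v_y = 0,
  so v ∝ (b, λ_1 - a) = (5, 6.099) = u.
  ||u|| = √((5)² + (6.099)²) = √(62.198) ≈ 7.8866,
  v_1 = u/||u|| ≈ (0.634, 0.7733) (||v_1|| = 1).

λ_1 = 15.099,  λ_2 = 4.901;  v_1 ≈ (0.634, 0.7733)


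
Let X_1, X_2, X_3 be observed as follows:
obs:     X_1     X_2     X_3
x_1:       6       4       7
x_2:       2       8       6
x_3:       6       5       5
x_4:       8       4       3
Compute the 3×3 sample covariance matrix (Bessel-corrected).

Step 1 — column means:
  mean(X_1) = (6 + 2 + 6 + 8) / 4 = 22/4 = 5.5
  mean(X_2) = (4 + 8 + 5 + 4) / 4 = 21/4 = 5.25
  mean(X_3) = (7 + 6 + 5 + 3) / 4 = 21/4 = 5.25

Step 2 — sample covariance S[i,j] = (1/(n-1)) · Σ_k (x_{k,i} - mean_i) · (x_{k,j} - mean_j), with n-1 = 3.
  S[X_1,X_1] = ((0.5)·(0.5) + (-3.5)·(-3.5) + (0.5)·(0.5) + (2.5)·(2.5)) / 3 = 19/3 = 6.3333
  S[X_1,X_2] = ((0.5)·(-1.25) + (-3.5)·(2.75) + (0.5)·(-0.25) + (2.5)·(-1.25)) / 3 = -13.5/3 = -4.5
  S[X_1,X_3] = ((0.5)·(1.75) + (-3.5)·(0.75) + (0.5)·(-0.25) + (2.5)·(-2.25)) / 3 = -7.5/3 = -2.5
  S[X_2,X_2] = ((-1.25)·(-1.25) + (2.75)·(2.75) + (-0.25)·(-0.25) + (-1.25)·(-1.25)) / 3 = 10.75/3 = 3.5833
  S[X_2,X_3] = ((-1.25)·(1.75) + (2.75)·(0.75) + (-0.25)·(-0.25) + (-1.25)·(-2.25)) / 3 = 2.75/3 = 0.9167
  S[X_3,X_3] = ((1.75)·(1.75) + (0.75)·(0.75) + (-0.25)·(-0.25) + (-2.25)·(-2.25)) / 3 = 8.75/3 = 2.9167

S is symmetric (S[j,i] = S[i,j]). Assembling:

S = [[6.3333, -4.5, -2.5],
 [-4.5, 3.5833, 0.9167],
 [-2.5, 0.9167, 2.9167]]


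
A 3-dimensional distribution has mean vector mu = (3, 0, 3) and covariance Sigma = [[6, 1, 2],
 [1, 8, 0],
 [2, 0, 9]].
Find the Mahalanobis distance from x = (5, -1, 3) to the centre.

Step 1 — centre the observation: (x - mu) = (2, -1, 0).

Step 2 — invert Sigma (cofactor / det for 3×3, or solve directly):
  Sigma^{-1} = [[0.1841, -0.023, -0.0409],
 [-0.023, 0.1279, 0.0051],
 [-0.0409, 0.0051, 0.1202]].

Step 3 — form the quadratic (x - mu)^T · Sigma^{-1} · (x - mu):
  Sigma^{-1} · (x - mu) = (0.3913, -0.1739, -0.087).
  (x - mu)^T · [Sigma^{-1} · (x - mu)] = (2)·(0.3913) + (-1)·(-0.1739) + (0)·(-0.087) = 0.9565.

Step 4 — take square root: d = √(0.9565) ≈ 0.978.

d(x, mu) = √(0.9565) ≈ 0.978


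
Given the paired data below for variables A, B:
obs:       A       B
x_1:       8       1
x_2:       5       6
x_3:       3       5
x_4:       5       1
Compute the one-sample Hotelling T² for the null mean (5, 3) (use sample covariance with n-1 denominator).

Step 1 — sample mean vector:
  mean(A) = (8 + 5 + 3 + 5) / 4 = 21/4 = 5.25
  mean(B) = (1 + 6 + 5 + 1) / 4 = 13/4 = 3.25
  x̄ = (5.25, 3.25),  deviation x̄ - mu_0 = (5.25, 3.25) - (5, 3) = (0.25, 0.25).

Step 2 — sample covariance matrix, S[i,j] = (1/(n-1)) · Σ_k (x_{k,i} - mean_i) · (x_{k,j} - mean_j), divisor n-1 = 3:
  S[A,A] = ((2.75)·(2.75) + (-0.25)·(-0.25) + (-2.25)·(-2.25) + (-0.25)·(-0.25)) / 3 = 12.75/3 = 4.25
  S[A,B] = ((2.75)·(-2.25) + (-0.25)·(2.75) + (-2.25)·(1.75) + (-0.25)·(-2.25)) / 3 = -10.25/3 = -3.4167
  S[B,B] = ((-2.25)·(-2.25) + (2.75)·(2.75) + (1.75)·(1.75) + (-2.25)·(-2.25)) / 3 = 20.75/3 = 6.9167
  S = [[4.25, -3.4167],
 [-3.4167, 6.9167]].

Step 3 — invert S. det(S) = 4.25·6.9167 - (-3.4167)² = 17.7222.
  S^{-1} = (1/det) · [[d, -b], [-b, a]] = [[0.3903, 0.1928],
 [0.1928, 0.2398]].

Step 4 — quadratic form (x̄ - mu_0)^T · S^{-1} · (x̄ - mu_0):
  S^{-1} · (x̄ - mu_0) = (0.1458, 0.1082),
  (x̄ - mu_0)^T · [...] = (0.25)·(0.1458) + (0.25)·(0.1082) = 0.0635.

Step 5 — scale by n: T² = 4 · 0.0635 = 0.2539.

T² ≈ 0.2539


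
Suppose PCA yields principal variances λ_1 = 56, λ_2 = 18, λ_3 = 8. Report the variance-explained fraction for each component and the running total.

Step 1 — total variance = trace(Sigma) = Σ λ_i = 56 + 18 + 8 = 82.

Step 2 — fraction explained by component i = λ_i / Σ λ:
  PC1: 56/82 = 0.6829
  PC2: 18/82 = 0.2195
  PC3: 8/82 = 0.0976

Step 3 — cumulative fraction after k components = (λ_1 + ... + λ_k) / Σ λ:
  k = 1: 56/82 = 0.6829
  k = 2: (56 + 18)/82 = 74/82 = 0.9024
  k = 3: (56 + 18 + 8)/82 = 82/82 = 1

Summary (fraction, with percent):

explained: PC1 0.6829 (68.29%), PC2 0.2195 (21.95%), PC3 0.0976 (9.76%);  cumulative: 0.6829, 0.9024, 1


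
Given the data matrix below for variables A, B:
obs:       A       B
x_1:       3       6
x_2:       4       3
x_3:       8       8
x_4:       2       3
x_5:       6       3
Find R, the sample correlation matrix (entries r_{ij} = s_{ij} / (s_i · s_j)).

Step 1 — column means:
  mean(A) = (3 + 4 + 8 + 2 + 6) / 5 = 23/5 = 4.6
  mean(B) = (6 + 3 + 8 + 3 + 3) / 5 = 23/5 = 4.6

Step 2 — sample variances and covariances s[i,j] = (1/(n-1)) · Σ_k (x_{k,i} - mean_i) · (x_{k,j} - mean_j), with n-1 = 4:
  s[A,A] = ((-1.6)·(-1.6) + (-0.6)·(-0.6) + (3.4)·(3.4) + (-2.6)·(-2.6) + (1.4)·(1.4)) / 4 = 23.2/4 = 5.8
  s[A,B] = ((-1.6)·(1.4) + (-0.6)·(-1.6) + (3.4)·(3.4) + (-2.6)·(-1.6) + (1.4)·(-1.6)) / 4 = 12.2/4 = 3.05
  s[B,B] = ((1.4)·(1.4) + (-1.6)·(-1.6) + (3.4)·(3.4) + (-1.6)·(-1.6) + (-1.6)·(-1.6)) / 4 = 21.2/4 = 5.3
  Sample standard deviations s_i = √(s[i,i]):
  s(A) = √(5.8) = 2.4083
  s(B) = √(5.3) = 2.3022

Step 3 — r_{ij} = s_{ij} / (s_i · s_j):
  r[A,A] = 1 (diagonal).
  r[A,B] = 3.05 / (2.4083 · 2.3022) = 3.05 / 5.5444 = 0.5501
  r[B,B] = 1 (diagonal).

R is symmetric with unit diagonal. Assembling:

R = [[1, 0.5501],
 [0.5501, 1]]


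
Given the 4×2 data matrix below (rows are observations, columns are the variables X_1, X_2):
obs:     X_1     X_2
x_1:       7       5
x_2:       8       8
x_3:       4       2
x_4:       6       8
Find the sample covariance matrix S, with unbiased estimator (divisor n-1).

Step 1 — column means:
  mean(X_1) = (7 + 8 + 4 + 6) / 4 = 25/4 = 6.25
  mean(X_2) = (5 + 8 + 2 + 8) / 4 = 23/4 = 5.75

Step 2 — sample covariance S[i,j] = (1/(n-1)) · Σ_k (x_{k,i} - mean_i) · (x_{k,j} - mean_j), with n-1 = 3.
  S[X_1,X_1] = ((0.75)·(0.75) + (1.75)·(1.75) + (-2.25)·(-2.25) + (-0.25)·(-0.25)) / 3 = 8.75/3 = 2.9167
  S[X_1,X_2] = ((0.75)·(-0.75) + (1.75)·(2.25) + (-2.25)·(-3.75) + (-0.25)·(2.25)) / 3 = 11.25/3 = 3.75
  S[X_2,X_2] = ((-0.75)·(-0.75) + (2.25)·(2.25) + (-3.75)·(-3.75) + (2.25)·(2.25)) / 3 = 24.75/3 = 8.25

S is symmetric (S[j,i] = S[i,j]). Assembling:

S = [[2.9167, 3.75],
 [3.75, 8.25]]


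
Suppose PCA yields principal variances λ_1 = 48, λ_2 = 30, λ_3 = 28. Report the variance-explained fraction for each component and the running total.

Step 1 — total variance = trace(Sigma) = Σ λ_i = 48 + 30 + 28 = 106.

Step 2 — fraction explained by component i = λ_i / Σ λ:
  PC1: 48/106 = 0.4528
  PC2: 30/106 = 0.283
  PC3: 28/106 = 0.2642

Step 3 — cumulative fraction after k components = (λ_1 + ... + λ_k) / Σ λ:
  k = 1: 48/106 = 0.4528
  k = 2: (48 + 30)/106 = 78/106 = 0.7358
  k = 3: (48 + 30 + 28)/106 = 106/106 = 1

Summary (fraction, with percent):

explained: PC1 0.4528 (45.28%), PC2 0.283 (28.3%), PC3 0.2642 (26.42%);  cumulative: 0.4528, 0.7358, 1
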